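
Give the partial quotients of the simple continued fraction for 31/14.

Run the Euclidean algorithm on 31 and 14; the successive quotients are the partial quotients a_0, a_1, ... (each step inverts the fractional part left over by the previous one):
  31 = 2*14 + 3, so a_0 = 2.
  14 = 4*3 + 2, so a_1 = 4.
  3 = 1*2 + 1, so a_2 = 1.
  2 = 2*1 + 0, so a_3 = 2.
The remainder reaches 0 after 4 divisions, so the expansion has 4 partial quotients, read off in order.

[2; 4, 1, 2]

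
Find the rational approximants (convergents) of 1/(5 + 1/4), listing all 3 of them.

Using the convergent recurrence p_i = a_i*p_{i-1} + p_{i-2}, q_i = a_i*q_{i-1} + q_{i-2} with p_{-2}=0, p_{-1}=1, q_{-2}=1, q_{-1}=0:
  i=0: a_0=0, p_0 = 0*1 + 0 = 0, q_0 = 0*0 + 1 = 1.
  i=1: a_1=5, p_1 = 5*0 + 1 = 1, q_1 = 5*1 + 0 = 5.
  i=2: a_2=4, p_2 = 4*1 + 0 = 4, q_2 = 4*5 + 1 = 21.

0/1, 1/5, 4/21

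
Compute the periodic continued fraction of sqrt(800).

Write x_i = (sqrt(800) + m_i)/d_i with (m_0, d_0) = (0, 1). a_0 = floor(sqrt(800)) = 28, since 28^2 = 784 <= 800 < 841 = 29^2.
Iterate m_{i+1} = d_i*a_i - m_i, d_{i+1} = (800 - m_{i+1}^2)/d_i, a_{i+1} = floor((a_0 + m_{i+1})/d_{i+1}):
  m_1 = 1*28 - 0 = 28, d_1 = (800 - 28^2)/1 = 16/1 = 16, a_1 = floor((28 + 28)/16) = 3.
  m_2 = 16*3 - 28 = 20, d_2 = (800 - 20^2)/16 = 400/16 = 25, a_2 = floor((28 + 20)/25) = 1.
  m_3 = 25*1 - 20 = 5, d_3 = (800 - 5^2)/25 = 775/25 = 31, a_3 = floor((28 + 5)/31) = 1.
  m_4 = 31*1 - 5 = 26, d_4 = (800 - 26^2)/31 = 124/31 = 4, a_4 = floor((28 + 26)/4) = 13.
  m_5 = 4*13 - 26 = 26, d_5 = (800 - 26^2)/4 = 124/4 = 31, a_5 = floor((28 + 26)/31) = 1.
  m_6 = 31*1 - 26 = 5, d_6 = (800 - 5^2)/31 = 775/31 = 25, a_6 = floor((28 + 5)/25) = 1.
  m_7 = 25*1 - 5 = 20, d_7 = (800 - 20^2)/25 = 400/25 = 16, a_7 = floor((28 + 20)/16) = 3.
  m_8 = 16*3 - 20 = 28, d_8 = (800 - 28^2)/16 = 16/16 = 1, a_8 = floor((28 + 28)/1) = 56.
  m_9 = 1*56 - 28 = 28, d_9 = (800 - 28^2)/1 = 16/1 = 16: (m_9, d_9) = (m_1, d_1) = (28, 16), so from here the quotients repeat a_1, ..., a_8; the period length is 8.
Hence the expansion of sqrt(800) is a_0 = 28 followed by the repeating block 3, 1, 1, 13, 1, 1, 3, 56 (period 8).

[28; (3, 1, 1, 13, 1, 1, 3, 56)]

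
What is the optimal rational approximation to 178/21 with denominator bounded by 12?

93/11

Expand x = 178/21 as a continued fraction with the Euclidean algorithm:
  178 = 8*21 + 10, so a_0 = 8.
  21 = 2*10 + 1, so a_1 = 2.
  10 = 10*1 + 0, so a_2 = 10.
so x = [8; 2, 10].
Convergents (p_i = a_i*p_{i-1} + p_{i-2}, q_i = a_i*q_{i-1} + q_{i-2} with p_{-2}=0, p_{-1}=1, q_{-2}=1, q_{-1}=0), until the denominator exceeds 12:
  i=0: a_0=8, p_0 = 8*1 + 0 = 8, q_0 = 8*0 + 1 = 1.
  i=1: a_1=2, p_1 = 2*8 + 1 = 17, q_1 = 2*1 + 0 = 2.
  i=2: a_2=10, p_2 = 10*17 + 8 = 178, q_2 = 10*2 + 1 = 21.
q_2 = 21 > 12, so the last convergent with denominator <= 12 is p_1/q_1 = 17/2.
The closest fraction with denominator <= 12 is either p_1/q_1 or the intermediate fraction (k*p_1 + p_0)/(k*q_1 + q_0) with the largest k >= 1 whose denominator stays <= 12; these approach x as k grows, and every other convergent or intermediate fraction in range is farther away.
Largest k: floor((12 - q_0)/q_1) = floor((12 - 1)/2) = 5.
That gives (5*17 + 8)/(5*2 + 1) = 93/11.
Compare the errors: |x - 17/2| = |178*2 - 17*21|/(21*2) = 1/42, and |x - 93/11| = |178*11 - 93*21|/(21*11) = 5/231.
Cross-multiplying, 5*42 = 210 < 231 = 1*231, so 5/231 is smaller: the intermediate fraction 93/11 is closer to x than 17/2.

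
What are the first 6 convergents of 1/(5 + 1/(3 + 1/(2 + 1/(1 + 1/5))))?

0/1, 1/5, 3/16, 7/37, 10/53, 57/302

Using the convergent recurrence p_i = a_i*p_{i-1} + p_{i-2}, q_i = a_i*q_{i-1} + q_{i-2} with p_{-2}=0, p_{-1}=1, q_{-2}=1, q_{-1}=0:
  i=0: a_0=0, p_0 = 0*1 + 0 = 0, q_0 = 0*0 + 1 = 1.
  i=1: a_1=5, p_1 = 5*0 + 1 = 1, q_1 = 5*1 + 0 = 5.
  i=2: a_2=3, p_2 = 3*1 + 0 = 3, q_2 = 3*5 + 1 = 16.
  i=3: a_3=2, p_3 = 2*3 + 1 = 7, q_3 = 2*16 + 5 = 37.
  i=4: a_4=1, p_4 = 1*7 + 3 = 10, q_4 = 1*37 + 16 = 53.
  i=5: a_5=5, p_5 = 5*10 + 7 = 57, q_5 = 5*53 + 37 = 302.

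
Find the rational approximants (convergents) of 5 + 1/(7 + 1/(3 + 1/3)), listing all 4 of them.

Using the convergent recurrence p_i = a_i*p_{i-1} + p_{i-2}, q_i = a_i*q_{i-1} + q_{i-2} with p_{-2}=0, p_{-1}=1, q_{-2}=1, q_{-1}=0:
  i=0: a_0=5, p_0 = 5*1 + 0 = 5, q_0 = 5*0 + 1 = 1.
  i=1: a_1=7, p_1 = 7*5 + 1 = 36, q_1 = 7*1 + 0 = 7.
  i=2: a_2=3, p_2 = 3*36 + 5 = 113, q_2 = 3*7 + 1 = 22.
  i=3: a_3=3, p_3 = 3*113 + 36 = 375, q_3 = 3*22 + 7 = 73.

5/1, 36/7, 113/22, 375/73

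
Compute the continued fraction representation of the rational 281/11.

[25; 1, 1, 5]

Run the Euclidean algorithm on 281 and 11; the successive quotients are the partial quotients a_0, a_1, ... (each step inverts the fractional part left over by the previous one):
  281 = 25*11 + 6, so a_0 = 25.
  11 = 1*6 + 5, so a_1 = 1.
  6 = 1*5 + 1, so a_2 = 1.
  5 = 5*1 + 0, so a_3 = 5.
The remainder reaches 0 after 4 divisions, so the expansion has 4 partial quotients, read off in order.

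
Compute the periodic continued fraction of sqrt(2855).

Write x_i = (sqrt(2855) + m_i)/d_i with (m_0, d_0) = (0, 1). a_0 = floor(sqrt(2855)) = 53, since 53^2 = 2809 <= 2855 < 2916 = 54^2.
Iterate m_{i+1} = d_i*a_i - m_i, d_{i+1} = (2855 - m_{i+1}^2)/d_i, a_{i+1} = floor((a_0 + m_{i+1})/d_{i+1}):
  m_1 = 1*53 - 0 = 53, d_1 = (2855 - 53^2)/1 = 46/1 = 46, a_1 = floor((53 + 53)/46) = 2.
  m_2 = 46*2 - 53 = 39, d_2 = (2855 - 39^2)/46 = 1334/46 = 29, a_2 = floor((53 + 39)/29) = 3.
  m_3 = 29*3 - 39 = 48, d_3 = (2855 - 48^2)/29 = 551/29 = 19, a_3 = floor((53 + 48)/19) = 5.
  m_4 = 19*5 - 48 = 47, d_4 = (2855 - 47^2)/19 = 646/19 = 34, a_4 = floor((53 + 47)/34) = 2.
  m_5 = 34*2 - 47 = 21, d_5 = (2855 - 21^2)/34 = 2414/34 = 71, a_5 = floor((53 + 21)/71) = 1.
  m_6 = 71*1 - 21 = 50, d_6 = (2855 - 50^2)/71 = 355/71 = 5, a_6 = floor((53 + 50)/5) = 20.
  m_7 = 5*20 - 50 = 50, d_7 = (2855 - 50^2)/5 = 355/5 = 71, a_7 = floor((53 + 50)/71) = 1.
  m_8 = 71*1 - 50 = 21, d_8 = (2855 - 21^2)/71 = 2414/71 = 34, a_8 = floor((53 + 21)/34) = 2.
  m_9 = 34*2 - 21 = 47, d_9 = (2855 - 47^2)/34 = 646/34 = 19, a_9 = floor((53 + 47)/19) = 5.
  m_10 = 19*5 - 47 = 48, d_10 = (2855 - 48^2)/19 = 551/19 = 29, a_10 = floor((53 + 48)/29) = 3.
  m_11 = 29*3 - 48 = 39, d_11 = (2855 - 39^2)/29 = 1334/29 = 46, a_11 = floor((53 + 39)/46) = 2.
  m_12 = 46*2 - 39 = 53, d_12 = (2855 - 53^2)/46 = 46/46 = 1, a_12 = floor((53 + 53)/1) = 106.
  m_13 = 1*106 - 53 = 53, d_13 = (2855 - 53^2)/1 = 46/1 = 46: (m_13, d_13) = (m_1, d_1) = (53, 46), so from here the quotients repeat a_1, ..., a_12; the period length is 12.
Hence the expansion of sqrt(2855) is a_0 = 53 followed by the repeating block 2, 3, 5, 2, 1, 20, 1, 2, 5, 3, 2, 106 (period 12).

[53; (2, 3, 5, 2, 1, 20, 1, 2, 5, 3, 2, 106)]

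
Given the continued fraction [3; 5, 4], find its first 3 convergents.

Using the convergent recurrence p_i = a_i*p_{i-1} + p_{i-2}, q_i = a_i*q_{i-1} + q_{i-2} with p_{-2}=0, p_{-1}=1, q_{-2}=1, q_{-1}=0:
  i=0: a_0=3, p_0 = 3*1 + 0 = 3, q_0 = 3*0 + 1 = 1.
  i=1: a_1=5, p_1 = 5*3 + 1 = 16, q_1 = 5*1 + 0 = 5.
  i=2: a_2=4, p_2 = 4*16 + 3 = 67, q_2 = 4*5 + 1 = 21.

3/1, 16/5, 67/21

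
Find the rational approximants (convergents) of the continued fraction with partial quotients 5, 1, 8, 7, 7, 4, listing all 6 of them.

5/1, 6/1, 53/9, 377/64, 2692/457, 11145/1892

Using the convergent recurrence p_i = a_i*p_{i-1} + p_{i-2}, q_i = a_i*q_{i-1} + q_{i-2} with p_{-2}=0, p_{-1}=1, q_{-2}=1, q_{-1}=0:
  i=0: a_0=5, p_0 = 5*1 + 0 = 5, q_0 = 5*0 + 1 = 1.
  i=1: a_1=1, p_1 = 1*5 + 1 = 6, q_1 = 1*1 + 0 = 1.
  i=2: a_2=8, p_2 = 8*6 + 5 = 53, q_2 = 8*1 + 1 = 9.
  i=3: a_3=7, p_3 = 7*53 + 6 = 377, q_3 = 7*9 + 1 = 64.
  i=4: a_4=7, p_4 = 7*377 + 53 = 2692, q_4 = 7*64 + 9 = 457.
  i=5: a_5=4, p_5 = 4*2692 + 377 = 11145, q_5 = 4*457 + 64 = 1892.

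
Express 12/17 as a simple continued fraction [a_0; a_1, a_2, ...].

[0; 1, 2, 2, 2]

Run the Euclidean algorithm on 12 and 17; the successive quotients are the partial quotients a_0, a_1, ... (each step inverts the fractional part left over by the previous one):
  12 = 0*17 + 12, so a_0 = 0.
  17 = 1*12 + 5, so a_1 = 1.
  12 = 2*5 + 2, so a_2 = 2.
  5 = 2*2 + 1, so a_3 = 2.
  2 = 2*1 + 0, so a_4 = 2.
The remainder reaches 0 after 5 divisions, so the expansion has 5 partial quotients, read off in order.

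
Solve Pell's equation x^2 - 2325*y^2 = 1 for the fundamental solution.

(x, y) = (12151, 252)

First expand sqrt(2325) as a continued fraction. With x_i = (sqrt(2325) + m_i)/d_i and (m_0, d_0) = (0, 1): a_0 = floor(sqrt(2325)) = 48, since 48^2 = 2304 <= 2325 < 2401 = 49^2.
Iterate m_{i+1} = d_i*a_i - m_i, d_{i+1} = (2325 - m_{i+1}^2)/d_i, a_{i+1} = floor((a_0 + m_{i+1})/d_{i+1}):
  m_1 = 1*48 - 0 = 48, d_1 = (2325 - 48^2)/1 = 21/1 = 21, a_1 = floor((48 + 48)/21) = 4.
  m_2 = 21*4 - 48 = 36, d_2 = (2325 - 36^2)/21 = 1029/21 = 49, a_2 = floor((48 + 36)/49) = 1.
  m_3 = 49*1 - 36 = 13, d_3 = (2325 - 13^2)/49 = 2156/49 = 44, a_3 = floor((48 + 13)/44) = 1.
  m_4 = 44*1 - 13 = 31, d_4 = (2325 - 31^2)/44 = 1364/44 = 31, a_4 = floor((48 + 31)/31) = 2.
  m_5 = 31*2 - 31 = 31, d_5 = (2325 - 31^2)/31 = 1364/31 = 44, a_5 = floor((48 + 31)/44) = 1.
  m_6 = 44*1 - 31 = 13, d_6 = (2325 - 13^2)/44 = 2156/44 = 49, a_6 = floor((48 + 13)/49) = 1.
  m_7 = 49*1 - 13 = 36, d_7 = (2325 - 36^2)/49 = 1029/49 = 21, a_7 = floor((48 + 36)/21) = 4.
  m_8 = 21*4 - 36 = 48, d_8 = (2325 - 48^2)/21 = 21/21 = 1, a_8 = floor((48 + 48)/1) = 96.
  m_9 = 1*96 - 48 = 48, d_9 = (2325 - 48^2)/1 = 21/1 = 21: (m_9, d_9) = (m_1, d_1) = (48, 21), so from here the quotients repeat a_1, ..., a_8; the period length is 8.
So sqrt(2325) = [48; (4, 1, 1, 2, 1, 1, 4, 96)] with period length k = 8.
k is even, so the fundamental solution of x^2 - 2325y^2 = 1 is (p_{k-1}, q_{k-1}) = (p_7, q_7); compute convergents through index 7.
Convergents (p_i = a_i*p_{i-1} + p_{i-2}, q_i = a_i*q_{i-1} + q_{i-2} with p_{-2}=0, p_{-1}=1, q_{-2}=1, q_{-1}=0):
  i=0: a_0=48, p_0 = 48*1 + 0 = 48, q_0 = 48*0 + 1 = 1.
  i=1: a_1=4, p_1 = 4*48 + 1 = 193, q_1 = 4*1 + 0 = 4.
  i=2: a_2=1, p_2 = 1*193 + 48 = 241, q_2 = 1*4 + 1 = 5.
  i=3: a_3=1, p_3 = 1*241 + 193 = 434, q_3 = 1*5 + 4 = 9.
  i=4: a_4=2, p_4 = 2*434 + 241 = 1109, q_4 = 2*9 + 5 = 23.
  i=5: a_5=1, p_5 = 1*1109 + 434 = 1543, q_5 = 1*23 + 9 = 32.
  i=6: a_6=1, p_6 = 1*1543 + 1109 = 2652, q_6 = 1*32 + 23 = 55.
  i=7: a_7=4, p_7 = 4*2652 + 1543 = 12151, q_7 = 4*55 + 32 = 252.
Check: 12151^2 - 2325*252^2 = 147646801 - 147646800 = 1, so (x, y) = (12151, 252) solves the equation, and by the theorem it is the least positive solution.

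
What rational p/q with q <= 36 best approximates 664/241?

91/33

Expand x = 664/241 as a continued fraction with the Euclidean algorithm:
  664 = 2*241 + 182, so a_0 = 2.
  241 = 1*182 + 59, so a_1 = 1.
  182 = 3*59 + 5, so a_2 = 3.
  59 = 11*5 + 4, so a_3 = 11.
  5 = 1*4 + 1, so a_4 = 1.
  4 = 4*1 + 0, so a_5 = 4.
so x = [2; 1, 3, 11, 1, 4].
Convergents (p_i = a_i*p_{i-1} + p_{i-2}, q_i = a_i*q_{i-1} + q_{i-2} with p_{-2}=0, p_{-1}=1, q_{-2}=1, q_{-1}=0), until the denominator exceeds 36:
  i=0: a_0=2, p_0 = 2*1 + 0 = 2, q_0 = 2*0 + 1 = 1.
  i=1: a_1=1, p_1 = 1*2 + 1 = 3, q_1 = 1*1 + 0 = 1.
  i=2: a_2=3, p_2 = 3*3 + 2 = 11, q_2 = 3*1 + 1 = 4.
  i=3: a_3=11, p_3 = 11*11 + 3 = 124, q_3 = 11*4 + 1 = 45.
q_3 = 45 > 36, so the last convergent with denominator <= 36 is p_2/q_2 = 11/4.
The closest fraction with denominator <= 36 is either p_2/q_2 or the intermediate fraction (k*p_2 + p_1)/(k*q_2 + q_1) with the largest k >= 1 whose denominator stays <= 36; these approach x as k grows, and every other convergent or intermediate fraction in range is farther away.
Largest k: floor((36 - q_1)/q_2) = floor((36 - 1)/4) = 8.
That gives (8*11 + 3)/(8*4 + 1) = 91/33.
Compare the errors: |x - 11/4| = |664*4 - 11*241|/(241*4) = 5/964, and |x - 91/33| = |664*33 - 91*241|/(241*33) = 19/7953.
Cross-multiplying, 19*964 = 18316 < 39765 = 5*7953, so 19/7953 is smaller: the intermediate fraction 91/33 is closer to x than 11/4.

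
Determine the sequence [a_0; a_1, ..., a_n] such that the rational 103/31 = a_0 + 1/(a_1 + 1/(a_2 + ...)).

Run the Euclidean algorithm on 103 and 31; the successive quotients are the partial quotients a_0, a_1, ... (each step inverts the fractional part left over by the previous one):
  103 = 3*31 + 10, so a_0 = 3.
  31 = 3*10 + 1, so a_1 = 3.
  10 = 10*1 + 0, so a_2 = 10.
The remainder reaches 0 after 3 divisions, so the expansion has 3 partial quotients, read off in order.

[3; 3, 10]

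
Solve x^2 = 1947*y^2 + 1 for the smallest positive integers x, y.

(x, y) = (353, 8)

First expand sqrt(1947) as a continued fraction. With x_i = (sqrt(1947) + m_i)/d_i and (m_0, d_0) = (0, 1): a_0 = floor(sqrt(1947)) = 44, since 44^2 = 1936 <= 1947 < 2025 = 45^2.
Iterate m_{i+1} = d_i*a_i - m_i, d_{i+1} = (1947 - m_{i+1}^2)/d_i, a_{i+1} = floor((a_0 + m_{i+1})/d_{i+1}):
  m_1 = 1*44 - 0 = 44, d_1 = (1947 - 44^2)/1 = 11/1 = 11, a_1 = floor((44 + 44)/11) = 8.
  m_2 = 11*8 - 44 = 44, d_2 = (1947 - 44^2)/11 = 11/11 = 1, a_2 = floor((44 + 44)/1) = 88.
  m_3 = 1*88 - 44 = 44, d_3 = (1947 - 44^2)/1 = 11/1 = 11: (m_3, d_3) = (m_1, d_1) = (44, 11), so from here the quotients repeat a_1, a_2; the period length is 2.
So sqrt(1947) = [44; (8, 88)] with period length k = 2.
k is even, so the fundamental solution of x^2 - 1947y^2 = 1 is (p_{k-1}, q_{k-1}) = (p_1, q_1); compute convergents through index 1.
Convergents (p_i = a_i*p_{i-1} + p_{i-2}, q_i = a_i*q_{i-1} + q_{i-2} with p_{-2}=0, p_{-1}=1, q_{-2}=1, q_{-1}=0):
  i=0: a_0=44, p_0 = 44*1 + 0 = 44, q_0 = 44*0 + 1 = 1.
  i=1: a_1=8, p_1 = 8*44 + 1 = 353, q_1 = 8*1 + 0 = 8.
Check: 353^2 - 1947*8^2 = 124609 - 124608 = 1, so (x, y) = (353, 8) solves the equation, and by the theorem it is the least positive solution.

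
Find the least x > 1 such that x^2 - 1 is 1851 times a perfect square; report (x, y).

(x, y) = (1850, 43)

First expand sqrt(1851) as a continued fraction. With x_i = (sqrt(1851) + m_i)/d_i and (m_0, d_0) = (0, 1): a_0 = floor(sqrt(1851)) = 43, since 43^2 = 1849 <= 1851 < 1936 = 44^2.
Iterate m_{i+1} = d_i*a_i - m_i, d_{i+1} = (1851 - m_{i+1}^2)/d_i, a_{i+1} = floor((a_0 + m_{i+1})/d_{i+1}):
  m_1 = 1*43 - 0 = 43, d_1 = (1851 - 43^2)/1 = 2/1 = 2, a_1 = floor((43 + 43)/2) = 43.
  m_2 = 2*43 - 43 = 43, d_2 = (1851 - 43^2)/2 = 2/2 = 1, a_2 = floor((43 + 43)/1) = 86.
  m_3 = 1*86 - 43 = 43, d_3 = (1851 - 43^2)/1 = 2/1 = 2: (m_3, d_3) = (m_1, d_1) = (43, 2), so from here the quotients repeat a_1, a_2; the period length is 2.
So sqrt(1851) = [43; (43, 86)] with period length k = 2.
k is even, so the fundamental solution of x^2 - 1851y^2 = 1 is (p_{k-1}, q_{k-1}) = (p_1, q_1); compute convergents through index 1.
Convergents (p_i = a_i*p_{i-1} + p_{i-2}, q_i = a_i*q_{i-1} + q_{i-2} with p_{-2}=0, p_{-1}=1, q_{-2}=1, q_{-1}=0):
  i=0: a_0=43, p_0 = 43*1 + 0 = 43, q_0 = 43*0 + 1 = 1.
  i=1: a_1=43, p_1 = 43*43 + 1 = 1850, q_1 = 43*1 + 0 = 43.
Check: 1850^2 - 1851*43^2 = 3422500 - 3422499 = 1, so (x, y) = (1850, 43) solves the equation, and by the theorem it is the least positive solution.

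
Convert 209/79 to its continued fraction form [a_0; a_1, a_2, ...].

[2; 1, 1, 1, 4, 1, 1, 2]

Run the Euclidean algorithm on 209 and 79; the successive quotients are the partial quotients a_0, a_1, ... (each step inverts the fractional part left over by the previous one):
  209 = 2*79 + 51, so a_0 = 2.
  79 = 1*51 + 28, so a_1 = 1.
  51 = 1*28 + 23, so a_2 = 1.
  28 = 1*23 + 5, so a_3 = 1.
  23 = 4*5 + 3, so a_4 = 4.
  5 = 1*3 + 2, so a_5 = 1.
  3 = 1*2 + 1, so a_6 = 1.
  2 = 2*1 + 0, so a_7 = 2.
The remainder reaches 0 after 8 divisions, so the expansion has 8 partial quotients, read off in order.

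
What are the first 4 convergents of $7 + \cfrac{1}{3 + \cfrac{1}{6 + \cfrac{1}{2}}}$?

7/1, 22/3, 139/19, 300/41

Using the convergent recurrence p_i = a_i*p_{i-1} + p_{i-2}, q_i = a_i*q_{i-1} + q_{i-2} with p_{-2}=0, p_{-1}=1, q_{-2}=1, q_{-1}=0:
  i=0: a_0=7, p_0 = 7*1 + 0 = 7, q_0 = 7*0 + 1 = 1.
  i=1: a_1=3, p_1 = 3*7 + 1 = 22, q_1 = 3*1 + 0 = 3.
  i=2: a_2=6, p_2 = 6*22 + 7 = 139, q_2 = 6*3 + 1 = 19.
  i=3: a_3=2, p_3 = 2*139 + 22 = 300, q_3 = 2*19 + 3 = 41.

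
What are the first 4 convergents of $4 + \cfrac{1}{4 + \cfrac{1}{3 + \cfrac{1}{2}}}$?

4/1, 17/4, 55/13, 127/30

Using the convergent recurrence p_i = a_i*p_{i-1} + p_{i-2}, q_i = a_i*q_{i-1} + q_{i-2} with p_{-2}=0, p_{-1}=1, q_{-2}=1, q_{-1}=0:
  i=0: a_0=4, p_0 = 4*1 + 0 = 4, q_0 = 4*0 + 1 = 1.
  i=1: a_1=4, p_1 = 4*4 + 1 = 17, q_1 = 4*1 + 0 = 4.
  i=2: a_2=3, p_2 = 3*17 + 4 = 55, q_2 = 3*4 + 1 = 13.
  i=3: a_3=2, p_3 = 2*55 + 17 = 127, q_3 = 2*13 + 4 = 30.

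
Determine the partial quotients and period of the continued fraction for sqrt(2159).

Write x_i = (sqrt(2159) + m_i)/d_i with (m_0, d_0) = (0, 1). a_0 = floor(sqrt(2159)) = 46, since 46^2 = 2116 <= 2159 < 2209 = 47^2.
Iterate m_{i+1} = d_i*a_i - m_i, d_{i+1} = (2159 - m_{i+1}^2)/d_i, a_{i+1} = floor((a_0 + m_{i+1})/d_{i+1}):
  m_1 = 1*46 - 0 = 46, d_1 = (2159 - 46^2)/1 = 43/1 = 43, a_1 = floor((46 + 46)/43) = 2.
  m_2 = 43*2 - 46 = 40, d_2 = (2159 - 40^2)/43 = 559/43 = 13, a_2 = floor((46 + 40)/13) = 6.
  m_3 = 13*6 - 40 = 38, d_3 = (2159 - 38^2)/13 = 715/13 = 55, a_3 = floor((46 + 38)/55) = 1.
  m_4 = 55*1 - 38 = 17, d_4 = (2159 - 17^2)/55 = 1870/55 = 34, a_4 = floor((46 + 17)/34) = 1.
  m_5 = 34*1 - 17 = 17, d_5 = (2159 - 17^2)/34 = 1870/34 = 55, a_5 = floor((46 + 17)/55) = 1.
  m_6 = 55*1 - 17 = 38, d_6 = (2159 - 38^2)/55 = 715/55 = 13, a_6 = floor((46 + 38)/13) = 6.
  m_7 = 13*6 - 38 = 40, d_7 = (2159 - 40^2)/13 = 559/13 = 43, a_7 = floor((46 + 40)/43) = 2.
  m_8 = 43*2 - 40 = 46, d_8 = (2159 - 46^2)/43 = 43/43 = 1, a_8 = floor((46 + 46)/1) = 92.
  m_9 = 1*92 - 46 = 46, d_9 = (2159 - 46^2)/1 = 43/1 = 43: (m_9, d_9) = (m_1, d_1) = (46, 43), so from here the quotients repeat a_1, ..., a_8; the period length is 8.
Hence the expansion of sqrt(2159) is a_0 = 46 followed by the repeating block 2, 6, 1, 1, 1, 6, 2, 92 (period 8).

[46; (2, 6, 1, 1, 1, 6, 2, 92)]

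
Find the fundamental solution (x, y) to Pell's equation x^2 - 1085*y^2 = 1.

First expand sqrt(1085) as a continued fraction. With x_i = (sqrt(1085) + m_i)/d_i and (m_0, d_0) = (0, 1): a_0 = floor(sqrt(1085)) = 32, since 32^2 = 1024 <= 1085 < 1089 = 33^2.
Iterate m_{i+1} = d_i*a_i - m_i, d_{i+1} = (1085 - m_{i+1}^2)/d_i, a_{i+1} = floor((a_0 + m_{i+1})/d_{i+1}):
  m_1 = 1*32 - 0 = 32, d_1 = (1085 - 32^2)/1 = 61/1 = 61, a_1 = floor((32 + 32)/61) = 1.
  m_2 = 61*1 - 32 = 29, d_2 = (1085 - 29^2)/61 = 244/61 = 4, a_2 = floor((32 + 29)/4) = 15.
  m_3 = 4*15 - 29 = 31, d_3 = (1085 - 31^2)/4 = 124/4 = 31, a_3 = floor((32 + 31)/31) = 2.
  m_4 = 31*2 - 31 = 31, d_4 = (1085 - 31^2)/31 = 124/31 = 4, a_4 = floor((32 + 31)/4) = 15.
  m_5 = 4*15 - 31 = 29, d_5 = (1085 - 29^2)/4 = 244/4 = 61, a_5 = floor((32 + 29)/61) = 1.
  m_6 = 61*1 - 29 = 32, d_6 = (1085 - 32^2)/61 = 61/61 = 1, a_6 = floor((32 + 32)/1) = 64.
  m_7 = 1*64 - 32 = 32, d_7 = (1085 - 32^2)/1 = 61/1 = 61: (m_7, d_7) = (m_1, d_1) = (32, 61), so from here the quotients repeat a_1, ..., a_6; the period length is 6.
So sqrt(1085) = [32; (1, 15, 2, 15, 1, 64)] with period length k = 6.
k is even, so the fundamental solution of x^2 - 1085y^2 = 1 is (p_{k-1}, q_{k-1}) = (p_5, q_5); compute convergents through index 5.
Convergents (p_i = a_i*p_{i-1} + p_{i-2}, q_i = a_i*q_{i-1} + q_{i-2} with p_{-2}=0, p_{-1}=1, q_{-2}=1, q_{-1}=0):
  i=0: a_0=32, p_0 = 32*1 + 0 = 32, q_0 = 32*0 + 1 = 1.
  i=1: a_1=1, p_1 = 1*32 + 1 = 33, q_1 = 1*1 + 0 = 1.
  i=2: a_2=15, p_2 = 15*33 + 32 = 527, q_2 = 15*1 + 1 = 16.
  i=3: a_3=2, p_3 = 2*527 + 33 = 1087, q_3 = 2*16 + 1 = 33.
  i=4: a_4=15, p_4 = 15*1087 + 527 = 16832, q_4 = 15*33 + 16 = 511.
  i=5: a_5=1, p_5 = 1*16832 + 1087 = 17919, q_5 = 1*511 + 33 = 544.
Check: 17919^2 - 1085*544^2 = 321090561 - 321090560 = 1, so (x, y) = (17919, 544) solves the equation, and by the theorem it is the least positive solution.

(x, y) = (17919, 544)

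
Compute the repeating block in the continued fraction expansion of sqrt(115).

Write x_i = (sqrt(115) + m_i)/d_i with (m_0, d_0) = (0, 1). a_0 = floor(sqrt(115)) = 10, since 10^2 = 100 <= 115 < 121 = 11^2.
Iterate m_{i+1} = d_i*a_i - m_i, d_{i+1} = (115 - m_{i+1}^2)/d_i, a_{i+1} = floor((a_0 + m_{i+1})/d_{i+1}):
  m_1 = 1*10 - 0 = 10, d_1 = (115 - 10^2)/1 = 15/1 = 15, a_1 = floor((10 + 10)/15) = 1.
  m_2 = 15*1 - 10 = 5, d_2 = (115 - 5^2)/15 = 90/15 = 6, a_2 = floor((10 + 5)/6) = 2.
  m_3 = 6*2 - 5 = 7, d_3 = (115 - 7^2)/6 = 66/6 = 11, a_3 = floor((10 + 7)/11) = 1.
  m_4 = 11*1 - 7 = 4, d_4 = (115 - 4^2)/11 = 99/11 = 9, a_4 = floor((10 + 4)/9) = 1.
  m_5 = 9*1 - 4 = 5, d_5 = (115 - 5^2)/9 = 90/9 = 10, a_5 = floor((10 + 5)/10) = 1.
  m_6 = 10*1 - 5 = 5, d_6 = (115 - 5^2)/10 = 90/10 = 9, a_6 = floor((10 + 5)/9) = 1.
  m_7 = 9*1 - 5 = 4, d_7 = (115 - 4^2)/9 = 99/9 = 11, a_7 = floor((10 + 4)/11) = 1.
  m_8 = 11*1 - 4 = 7, d_8 = (115 - 7^2)/11 = 66/11 = 6, a_8 = floor((10 + 7)/6) = 2.
  m_9 = 6*2 - 7 = 5, d_9 = (115 - 5^2)/6 = 90/6 = 15, a_9 = floor((10 + 5)/15) = 1.
  m_10 = 15*1 - 5 = 10, d_10 = (115 - 10^2)/15 = 15/15 = 1, a_10 = floor((10 + 10)/1) = 20.
  m_11 = 1*20 - 10 = 10, d_11 = (115 - 10^2)/1 = 15/1 = 15: (m_11, d_11) = (m_1, d_1) = (10, 15), so from here the quotients repeat a_1, ..., a_10; the period length is 10.
Hence the expansion of sqrt(115) is a_0 = 10 followed by the repeating block 1, 2, 1, 1, 1, 1, 1, 2, 1, 20 (period 10).

[10; (1, 2, 1, 1, 1, 1, 1, 2, 1, 20)]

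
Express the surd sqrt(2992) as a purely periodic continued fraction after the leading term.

Write x_i = (sqrt(2992) + m_i)/d_i with (m_0, d_0) = (0, 1). a_0 = floor(sqrt(2992)) = 54, since 54^2 = 2916 <= 2992 < 3025 = 55^2.
Iterate m_{i+1} = d_i*a_i - m_i, d_{i+1} = (2992 - m_{i+1}^2)/d_i, a_{i+1} = floor((a_0 + m_{i+1})/d_{i+1}):
  m_1 = 1*54 - 0 = 54, d_1 = (2992 - 54^2)/1 = 76/1 = 76, a_1 = floor((54 + 54)/76) = 1.
  m_2 = 76*1 - 54 = 22, d_2 = (2992 - 22^2)/76 = 2508/76 = 33, a_2 = floor((54 + 22)/33) = 2.
  m_3 = 33*2 - 22 = 44, d_3 = (2992 - 44^2)/33 = 1056/33 = 32, a_3 = floor((54 + 44)/32) = 3.
  m_4 = 32*3 - 44 = 52, d_4 = (2992 - 52^2)/32 = 288/32 = 9, a_4 = floor((54 + 52)/9) = 11.
  m_5 = 9*11 - 52 = 47, d_5 = (2992 - 47^2)/9 = 783/9 = 87, a_5 = floor((54 + 47)/87) = 1.
  m_6 = 87*1 - 47 = 40, d_6 = (2992 - 40^2)/87 = 1392/87 = 16, a_6 = floor((54 + 40)/16) = 5.
  m_7 = 16*5 - 40 = 40, d_7 = (2992 - 40^2)/16 = 1392/16 = 87, a_7 = floor((54 + 40)/87) = 1.
  m_8 = 87*1 - 40 = 47, d_8 = (2992 - 47^2)/87 = 783/87 = 9, a_8 = floor((54 + 47)/9) = 11.
  m_9 = 9*11 - 47 = 52, d_9 = (2992 - 52^2)/9 = 288/9 = 32, a_9 = floor((54 + 52)/32) = 3.
  m_10 = 32*3 - 52 = 44, d_10 = (2992 - 44^2)/32 = 1056/32 = 33, a_10 = floor((54 + 44)/33) = 2.
  m_11 = 33*2 - 44 = 22, d_11 = (2992 - 22^2)/33 = 2508/33 = 76, a_11 = floor((54 + 22)/76) = 1.
  m_12 = 76*1 - 22 = 54, d_12 = (2992 - 54^2)/76 = 76/76 = 1, a_12 = floor((54 + 54)/1) = 108.
  m_13 = 1*108 - 54 = 54, d_13 = (2992 - 54^2)/1 = 76/1 = 76: (m_13, d_13) = (m_1, d_1) = (54, 76), so from here the quotients repeat a_1, ..., a_12; the period length is 12.
Hence the expansion of sqrt(2992) is a_0 = 54 followed by the repeating block 1, 2, 3, 11, 1, 5, 1, 11, 3, 2, 1, 108 (period 12).

[54; (1, 2, 3, 11, 1, 5, 1, 11, 3, 2, 1, 108)]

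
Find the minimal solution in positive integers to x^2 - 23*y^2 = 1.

First expand sqrt(23) as a continued fraction. With x_i = (sqrt(23) + m_i)/d_i and (m_0, d_0) = (0, 1): a_0 = floor(sqrt(23)) = 4, since 4^2 = 16 <= 23 < 25 = 5^2.
Iterate m_{i+1} = d_i*a_i - m_i, d_{i+1} = (23 - m_{i+1}^2)/d_i, a_{i+1} = floor((a_0 + m_{i+1})/d_{i+1}):
  m_1 = 1*4 - 0 = 4, d_1 = (23 - 4^2)/1 = 7/1 = 7, a_1 = floor((4 + 4)/7) = 1.
  m_2 = 7*1 - 4 = 3, d_2 = (23 - 3^2)/7 = 14/7 = 2, a_2 = floor((4 + 3)/2) = 3.
  m_3 = 2*3 - 3 = 3, d_3 = (23 - 3^2)/2 = 14/2 = 7, a_3 = floor((4 + 3)/7) = 1.
  m_4 = 7*1 - 3 = 4, d_4 = (23 - 4^2)/7 = 7/7 = 1, a_4 = floor((4 + 4)/1) = 8.
  m_5 = 1*8 - 4 = 4, d_5 = (23 - 4^2)/1 = 7/1 = 7: (m_5, d_5) = (m_1, d_1) = (4, 7), so from here the quotients repeat a_1, ..., a_4; the period length is 4.
So sqrt(23) = [4; (1, 3, 1, 8)] with period length k = 4.
k is even, so the fundamental solution of x^2 - 23y^2 = 1 is (p_{k-1}, q_{k-1}) = (p_3, q_3); compute convergents through index 3.
Convergents (p_i = a_i*p_{i-1} + p_{i-2}, q_i = a_i*q_{i-1} + q_{i-2} with p_{-2}=0, p_{-1}=1, q_{-2}=1, q_{-1}=0):
  i=0: a_0=4, p_0 = 4*1 + 0 = 4, q_0 = 4*0 + 1 = 1.
  i=1: a_1=1, p_1 = 1*4 + 1 = 5, q_1 = 1*1 + 0 = 1.
  i=2: a_2=3, p_2 = 3*5 + 4 = 19, q_2 = 3*1 + 1 = 4.
  i=3: a_3=1, p_3 = 1*19 + 5 = 24, q_3 = 1*4 + 1 = 5.
Check: 24^2 - 23*5^2 = 576 - 575 = 1, so (x, y) = (24, 5) solves the equation, and by the theorem it is the least positive solution.

(x, y) = (24, 5)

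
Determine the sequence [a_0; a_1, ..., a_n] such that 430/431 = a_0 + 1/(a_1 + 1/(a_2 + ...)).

[0; 1, 430]

Run the Euclidean algorithm on 430 and 431; the successive quotients are the partial quotients a_0, a_1, ... (each step inverts the fractional part left over by the previous one):
  430 = 0*431 + 430, so a_0 = 0.
  431 = 1*430 + 1, so a_1 = 1.
  430 = 430*1 + 0, so a_2 = 430.
The remainder reaches 0 after 3 divisions, so the expansion has 3 partial quotients, read off in order.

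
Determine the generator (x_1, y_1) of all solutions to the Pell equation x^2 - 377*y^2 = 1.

First expand sqrt(377) as a continued fraction. With x_i = (sqrt(377) + m_i)/d_i and (m_0, d_0) = (0, 1): a_0 = floor(sqrt(377)) = 19, since 19^2 = 361 <= 377 < 400 = 20^2.
Iterate m_{i+1} = d_i*a_i - m_i, d_{i+1} = (377 - m_{i+1}^2)/d_i, a_{i+1} = floor((a_0 + m_{i+1})/d_{i+1}):
  m_1 = 1*19 - 0 = 19, d_1 = (377 - 19^2)/1 = 16/1 = 16, a_1 = floor((19 + 19)/16) = 2.
  m_2 = 16*2 - 19 = 13, d_2 = (377 - 13^2)/16 = 208/16 = 13, a_2 = floor((19 + 13)/13) = 2.
  m_3 = 13*2 - 13 = 13, d_3 = (377 - 13^2)/13 = 208/13 = 16, a_3 = floor((19 + 13)/16) = 2.
  m_4 = 16*2 - 13 = 19, d_4 = (377 - 19^2)/16 = 16/16 = 1, a_4 = floor((19 + 19)/1) = 38.
  m_5 = 1*38 - 19 = 19, d_5 = (377 - 19^2)/1 = 16/1 = 16: (m_5, d_5) = (m_1, d_1) = (19, 16), so from here the quotients repeat a_1, ..., a_4; the period length is 4.
So sqrt(377) = [19; (2, 2, 2, 38)] with period length k = 4.
k is even, so the fundamental solution of x^2 - 377y^2 = 1 is (p_{k-1}, q_{k-1}) = (p_3, q_3); compute convergents through index 3.
Convergents (p_i = a_i*p_{i-1} + p_{i-2}, q_i = a_i*q_{i-1} + q_{i-2} with p_{-2}=0, p_{-1}=1, q_{-2}=1, q_{-1}=0):
  i=0: a_0=19, p_0 = 19*1 + 0 = 19, q_0 = 19*0 + 1 = 1.
  i=1: a_1=2, p_1 = 2*19 + 1 = 39, q_1 = 2*1 + 0 = 2.
  i=2: a_2=2, p_2 = 2*39 + 19 = 97, q_2 = 2*2 + 1 = 5.
  i=3: a_3=2, p_3 = 2*97 + 39 = 233, q_3 = 2*5 + 2 = 12.
Check: 233^2 - 377*12^2 = 54289 - 54288 = 1, so (x, y) = (233, 12) solves the equation, and by the theorem it is the least positive solution.

(x, y) = (233, 12)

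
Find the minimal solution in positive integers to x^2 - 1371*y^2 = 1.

First expand sqrt(1371) as a continued fraction. With x_i = (sqrt(1371) + m_i)/d_i and (m_0, d_0) = (0, 1): a_0 = floor(sqrt(1371)) = 37, since 37^2 = 1369 <= 1371 < 1444 = 38^2.
Iterate m_{i+1} = d_i*a_i - m_i, d_{i+1} = (1371 - m_{i+1}^2)/d_i, a_{i+1} = floor((a_0 + m_{i+1})/d_{i+1}):
  m_1 = 1*37 - 0 = 37, d_1 = (1371 - 37^2)/1 = 2/1 = 2, a_1 = floor((37 + 37)/2) = 37.
  m_2 = 2*37 - 37 = 37, d_2 = (1371 - 37^2)/2 = 2/2 = 1, a_2 = floor((37 + 37)/1) = 74.
  m_3 = 1*74 - 37 = 37, d_3 = (1371 - 37^2)/1 = 2/1 = 2: (m_3, d_3) = (m_1, d_1) = (37, 2), so from here the quotients repeat a_1, a_2; the period length is 2.
So sqrt(1371) = [37; (37, 74)] with period length k = 2.
k is even, so the fundamental solution of x^2 - 1371y^2 = 1 is (p_{k-1}, q_{k-1}) = (p_1, q_1); compute convergents through index 1.
Convergents (p_i = a_i*p_{i-1} + p_{i-2}, q_i = a_i*q_{i-1} + q_{i-2} with p_{-2}=0, p_{-1}=1, q_{-2}=1, q_{-1}=0):
  i=0: a_0=37, p_0 = 37*1 + 0 = 37, q_0 = 37*0 + 1 = 1.
  i=1: a_1=37, p_1 = 37*37 + 1 = 1370, q_1 = 37*1 + 0 = 37.
Check: 1370^2 - 1371*37^2 = 1876900 - 1876899 = 1, so (x, y) = (1370, 37) solves the equation, and by the theorem it is the least positive solution.

(x, y) = (1370, 37)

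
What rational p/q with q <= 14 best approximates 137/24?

40/7

Expand x = 137/24 as a continued fraction with the Euclidean algorithm:
  137 = 5*24 + 17, so a_0 = 5.
  24 = 1*17 + 7, so a_1 = 1.
  17 = 2*7 + 3, so a_2 = 2.
  7 = 2*3 + 1, so a_3 = 2.
  3 = 3*1 + 0, so a_4 = 3.
so x = [5; 1, 2, 2, 3].
Convergents (p_i = a_i*p_{i-1} + p_{i-2}, q_i = a_i*q_{i-1} + q_{i-2} with p_{-2}=0, p_{-1}=1, q_{-2}=1, q_{-1}=0), until the denominator exceeds 14:
  i=0: a_0=5, p_0 = 5*1 + 0 = 5, q_0 = 5*0 + 1 = 1.
  i=1: a_1=1, p_1 = 1*5 + 1 = 6, q_1 = 1*1 + 0 = 1.
  i=2: a_2=2, p_2 = 2*6 + 5 = 17, q_2 = 2*1 + 1 = 3.
  i=3: a_3=2, p_3 = 2*17 + 6 = 40, q_3 = 2*3 + 1 = 7.
  i=4: a_4=3, p_4 = 3*40 + 17 = 137, q_4 = 3*7 + 3 = 24.
q_4 = 24 > 14, so the last convergent with denominator <= 14 is p_3/q_3 = 40/7.
The closest fraction with denominator <= 14 is either p_3/q_3 or the intermediate fraction (k*p_3 + p_2)/(k*q_3 + q_2) with the largest k >= 1 whose denominator stays <= 14; these approach x as k grows, and every other convergent or intermediate fraction in range is farther away.
Largest k: floor((14 - q_2)/q_3) = floor((14 - 3)/7) = 1.
That gives (1*40 + 17)/(1*7 + 3) = 57/10.
Compare the errors: |x - 40/7| = |137*7 - 40*24|/(24*7) = 1/168, and |x - 57/10| = |137*10 - 57*24|/(24*10) = 2/240.
Cross-multiplying, 1*240 = 240 < 336 = 2*168, so 1/168 is smaller: the convergent 40/7 is closer to x than 57/10.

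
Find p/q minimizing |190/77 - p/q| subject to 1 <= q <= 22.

37/15

Expand x = 190/77 as a continued fraction with the Euclidean algorithm:
  190 = 2*77 + 36, so a_0 = 2.
  77 = 2*36 + 5, so a_1 = 2.
  36 = 7*5 + 1, so a_2 = 7.
  5 = 5*1 + 0, so a_3 = 5.
so x = [2; 2, 7, 5].
Convergents (p_i = a_i*p_{i-1} + p_{i-2}, q_i = a_i*q_{i-1} + q_{i-2} with p_{-2}=0, p_{-1}=1, q_{-2}=1, q_{-1}=0), until the denominator exceeds 22:
  i=0: a_0=2, p_0 = 2*1 + 0 = 2, q_0 = 2*0 + 1 = 1.
  i=1: a_1=2, p_1 = 2*2 + 1 = 5, q_1 = 2*1 + 0 = 2.
  i=2: a_2=7, p_2 = 7*5 + 2 = 37, q_2 = 7*2 + 1 = 15.
  i=3: a_3=5, p_3 = 5*37 + 5 = 190, q_3 = 5*15 + 2 = 77.
q_3 = 77 > 22, so the last convergent with denominator <= 22 is p_2/q_2 = 37/15.
The closest fraction with denominator <= 22 is either p_2/q_2 or the intermediate fraction (k*p_2 + p_1)/(k*q_2 + q_1) with the largest k >= 1 whose denominator stays <= 22; these approach x as k grows, and every other convergent or intermediate fraction in range is farther away.
Largest k: floor((22 - q_1)/q_2) = floor((22 - 2)/15) = 1.
That gives (1*37 + 5)/(1*15 + 2) = 42/17.
Compare the errors: |x - 37/15| = |190*15 - 37*77|/(77*15) = 1/1155, and |x - 42/17| = |190*17 - 42*77|/(77*17) = 4/1309.
Cross-multiplying, 1*1309 = 1309 < 4620 = 4*1155, so 1/1155 is smaller: the convergent 37/15 is closer to x than 42/17.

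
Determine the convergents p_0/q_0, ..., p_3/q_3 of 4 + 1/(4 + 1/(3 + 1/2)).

Using the convergent recurrence p_i = a_i*p_{i-1} + p_{i-2}, q_i = a_i*q_{i-1} + q_{i-2} with p_{-2}=0, p_{-1}=1, q_{-2}=1, q_{-1}=0:
  i=0: a_0=4, p_0 = 4*1 + 0 = 4, q_0 = 4*0 + 1 = 1.
  i=1: a_1=4, p_1 = 4*4 + 1 = 17, q_1 = 4*1 + 0 = 4.
  i=2: a_2=3, p_2 = 3*17 + 4 = 55, q_2 = 3*4 + 1 = 13.
  i=3: a_3=2, p_3 = 2*55 + 17 = 127, q_3 = 2*13 + 4 = 30.

4/1, 17/4, 55/13, 127/30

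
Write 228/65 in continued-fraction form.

[3; 1, 1, 32]

Run the Euclidean algorithm on 228 and 65; the successive quotients are the partial quotients a_0, a_1, ... (each step inverts the fractional part left over by the previous one):
  228 = 3*65 + 33, so a_0 = 3.
  65 = 1*33 + 32, so a_1 = 1.
  33 = 1*32 + 1, so a_2 = 1.
  32 = 32*1 + 0, so a_3 = 32.
The remainder reaches 0 after 4 divisions, so the expansion has 4 partial quotients, read off in order.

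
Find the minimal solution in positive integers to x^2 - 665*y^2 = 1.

First expand sqrt(665) as a continued fraction. With x_i = (sqrt(665) + m_i)/d_i and (m_0, d_0) = (0, 1): a_0 = floor(sqrt(665)) = 25, since 25^2 = 625 <= 665 < 676 = 26^2.
Iterate m_{i+1} = d_i*a_i - m_i, d_{i+1} = (665 - m_{i+1}^2)/d_i, a_{i+1} = floor((a_0 + m_{i+1})/d_{i+1}):
  m_1 = 1*25 - 0 = 25, d_1 = (665 - 25^2)/1 = 40/1 = 40, a_1 = floor((25 + 25)/40) = 1.
  m_2 = 40*1 - 25 = 15, d_2 = (665 - 15^2)/40 = 440/40 = 11, a_2 = floor((25 + 15)/11) = 3.
  m_3 = 11*3 - 15 = 18, d_3 = (665 - 18^2)/11 = 341/11 = 31, a_3 = floor((25 + 18)/31) = 1.
  m_4 = 31*1 - 18 = 13, d_4 = (665 - 13^2)/31 = 496/31 = 16, a_4 = floor((25 + 13)/16) = 2.
  m_5 = 16*2 - 13 = 19, d_5 = (665 - 19^2)/16 = 304/16 = 19, a_5 = floor((25 + 19)/19) = 2.
  m_6 = 19*2 - 19 = 19, d_6 = (665 - 19^2)/19 = 304/19 = 16, a_6 = floor((25 + 19)/16) = 2.
  m_7 = 16*2 - 19 = 13, d_7 = (665 - 13^2)/16 = 496/16 = 31, a_7 = floor((25 + 13)/31) = 1.
  m_8 = 31*1 - 13 = 18, d_8 = (665 - 18^2)/31 = 341/31 = 11, a_8 = floor((25 + 18)/11) = 3.
  m_9 = 11*3 - 18 = 15, d_9 = (665 - 15^2)/11 = 440/11 = 40, a_9 = floor((25 + 15)/40) = 1.
  m_10 = 40*1 - 15 = 25, d_10 = (665 - 25^2)/40 = 40/40 = 1, a_10 = floor((25 + 25)/1) = 50.
  m_11 = 1*50 - 25 = 25, d_11 = (665 - 25^2)/1 = 40/1 = 40: (m_11, d_11) = (m_1, d_1) = (25, 40), so from here the quotients repeat a_1, ..., a_10; the period length is 10.
So sqrt(665) = [25; (1, 3, 1, 2, 2, 2, 1, 3, 1, 50)] with period length k = 10.
k is even, so the fundamental solution of x^2 - 665y^2 = 1 is (p_{k-1}, q_{k-1}) = (p_9, q_9); compute convergents through index 9.
Convergents (p_i = a_i*p_{i-1} + p_{i-2}, q_i = a_i*q_{i-1} + q_{i-2} with p_{-2}=0, p_{-1}=1, q_{-2}=1, q_{-1}=0):
  i=0: a_0=25, p_0 = 25*1 + 0 = 25, q_0 = 25*0 + 1 = 1.
  i=1: a_1=1, p_1 = 1*25 + 1 = 26, q_1 = 1*1 + 0 = 1.
  i=2: a_2=3, p_2 = 3*26 + 25 = 103, q_2 = 3*1 + 1 = 4.
  i=3: a_3=1, p_3 = 1*103 + 26 = 129, q_3 = 1*4 + 1 = 5.
  i=4: a_4=2, p_4 = 2*129 + 103 = 361, q_4 = 2*5 + 4 = 14.
  i=5: a_5=2, p_5 = 2*361 + 129 = 851, q_5 = 2*14 + 5 = 33.
  i=6: a_6=2, p_6 = 2*851 + 361 = 2063, q_6 = 2*33 + 14 = 80.
  i=7: a_7=1, p_7 = 1*2063 + 851 = 2914, q_7 = 1*80 + 33 = 113.
  i=8: a_8=3, p_8 = 3*2914 + 2063 = 10805, q_8 = 3*113 + 80 = 419.
  i=9: a_9=1, p_9 = 1*10805 + 2914 = 13719, q_9 = 1*419 + 113 = 532.
Check: 13719^2 - 665*532^2 = 188210961 - 188210960 = 1, so (x, y) = (13719, 532) solves the equation, and by the theorem it is the least positive solution.

(x, y) = (13719, 532)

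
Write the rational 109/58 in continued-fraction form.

[1; 1, 7, 3, 2]

Run the Euclidean algorithm on 109 and 58; the successive quotients are the partial quotients a_0, a_1, ... (each step inverts the fractional part left over by the previous one):
  109 = 1*58 + 51, so a_0 = 1.
  58 = 1*51 + 7, so a_1 = 1.
  51 = 7*7 + 2, so a_2 = 7.
  7 = 3*2 + 1, so a_3 = 3.
  2 = 2*1 + 0, so a_4 = 2.
The remainder reaches 0 after 5 divisions, so the expansion has 5 partial quotients, read off in order.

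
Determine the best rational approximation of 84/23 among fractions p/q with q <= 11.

11/3

Expand x = 84/23 as a continued fraction with the Euclidean algorithm:
  84 = 3*23 + 15, so a_0 = 3.
  23 = 1*15 + 8, so a_1 = 1.
  15 = 1*8 + 7, so a_2 = 1.
  8 = 1*7 + 1, so a_3 = 1.
  7 = 7*1 + 0, so a_4 = 7.
so x = [3; 1, 1, 1, 7].
Convergents (p_i = a_i*p_{i-1} + p_{i-2}, q_i = a_i*q_{i-1} + q_{i-2} with p_{-2}=0, p_{-1}=1, q_{-2}=1, q_{-1}=0), until the denominator exceeds 11:
  i=0: a_0=3, p_0 = 3*1 + 0 = 3, q_0 = 3*0 + 1 = 1.
  i=1: a_1=1, p_1 = 1*3 + 1 = 4, q_1 = 1*1 + 0 = 1.
  i=2: a_2=1, p_2 = 1*4 + 3 = 7, q_2 = 1*1 + 1 = 2.
  i=3: a_3=1, p_3 = 1*7 + 4 = 11, q_3 = 1*2 + 1 = 3.
  i=4: a_4=7, p_4 = 7*11 + 7 = 84, q_4 = 7*3 + 2 = 23.
q_4 = 23 > 11, so the last convergent with denominator <= 11 is p_3/q_3 = 11/3.
The closest fraction with denominator <= 11 is either p_3/q_3 or the intermediate fraction (k*p_3 + p_2)/(k*q_3 + q_2) with the largest k >= 1 whose denominator stays <= 11; these approach x as k grows, and every other convergent or intermediate fraction in range is farther away.
Largest k: floor((11 - q_2)/q_3) = floor((11 - 2)/3) = 3.
That gives (3*11 + 7)/(3*3 + 2) = 40/11.
Compare the errors: |x - 11/3| = |84*3 - 11*23|/(23*3) = 1/69, and |x - 40/11| = |84*11 - 40*23|/(23*11) = 4/253.
Cross-multiplying, 1*253 = 253 < 276 = 4*69, so 1/69 is smaller: the convergent 11/3 is closer to x than 40/11.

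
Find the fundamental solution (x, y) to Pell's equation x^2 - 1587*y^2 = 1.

First expand sqrt(1587) as a continued fraction. With x_i = (sqrt(1587) + m_i)/d_i and (m_0, d_0) = (0, 1): a_0 = floor(sqrt(1587)) = 39, since 39^2 = 1521 <= 1587 < 1600 = 40^2.
Iterate m_{i+1} = d_i*a_i - m_i, d_{i+1} = (1587 - m_{i+1}^2)/d_i, a_{i+1} = floor((a_0 + m_{i+1})/d_{i+1}):
  m_1 = 1*39 - 0 = 39, d_1 = (1587 - 39^2)/1 = 66/1 = 66, a_1 = floor((39 + 39)/66) = 1.
  m_2 = 66*1 - 39 = 27, d_2 = (1587 - 27^2)/66 = 858/66 = 13, a_2 = floor((39 + 27)/13) = 5.
  m_3 = 13*5 - 27 = 38, d_3 = (1587 - 38^2)/13 = 143/13 = 11, a_3 = floor((39 + 38)/11) = 7.
  m_4 = 11*7 - 38 = 39, d_4 = (1587 - 39^2)/11 = 66/11 = 6, a_4 = floor((39 + 39)/6) = 13.
  m_5 = 6*13 - 39 = 39, d_5 = (1587 - 39^2)/6 = 66/6 = 11, a_5 = floor((39 + 39)/11) = 7.
  m_6 = 11*7 - 39 = 38, d_6 = (1587 - 38^2)/11 = 143/11 = 13, a_6 = floor((39 + 38)/13) = 5.
  m_7 = 13*5 - 38 = 27, d_7 = (1587 - 27^2)/13 = 858/13 = 66, a_7 = floor((39 + 27)/66) = 1.
  m_8 = 66*1 - 27 = 39, d_8 = (1587 - 39^2)/66 = 66/66 = 1, a_8 = floor((39 + 39)/1) = 78.
  m_9 = 1*78 - 39 = 39, d_9 = (1587 - 39^2)/1 = 66/1 = 66: (m_9, d_9) = (m_1, d_1) = (39, 66), so from here the quotients repeat a_1, ..., a_8; the period length is 8.
So sqrt(1587) = [39; (1, 5, 7, 13, 7, 5, 1, 78)] with period length k = 8.
k is even, so the fundamental solution of x^2 - 1587y^2 = 1 is (p_{k-1}, q_{k-1}) = (p_7, q_7); compute convergents through index 7.
Convergents (p_i = a_i*p_{i-1} + p_{i-2}, q_i = a_i*q_{i-1} + q_{i-2} with p_{-2}=0, p_{-1}=1, q_{-2}=1, q_{-1}=0):
  i=0: a_0=39, p_0 = 39*1 + 0 = 39, q_0 = 39*0 + 1 = 1.
  i=1: a_1=1, p_1 = 1*39 + 1 = 40, q_1 = 1*1 + 0 = 1.
  i=2: a_2=5, p_2 = 5*40 + 39 = 239, q_2 = 5*1 + 1 = 6.
  i=3: a_3=7, p_3 = 7*239 + 40 = 1713, q_3 = 7*6 + 1 = 43.
  i=4: a_4=13, p_4 = 13*1713 + 239 = 22508, q_4 = 13*43 + 6 = 565.
  i=5: a_5=7, p_5 = 7*22508 + 1713 = 159269, q_5 = 7*565 + 43 = 3998.
  i=6: a_6=5, p_6 = 5*159269 + 22508 = 818853, q_6 = 5*3998 + 565 = 20555.
  i=7: a_7=1, p_7 = 1*818853 + 159269 = 978122, q_7 = 1*20555 + 3998 = 24553.
Check: 978122^2 - 1587*24553^2 = 956722646884 - 956722646883 = 1, so (x, y) = (978122, 24553) solves the equation, and by the theorem it is the least positive solution.

(x, y) = (978122, 24553)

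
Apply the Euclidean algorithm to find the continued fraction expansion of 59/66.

[0; 1, 8, 2, 3]

Run the Euclidean algorithm on 59 and 66; the successive quotients are the partial quotients a_0, a_1, ... (each step inverts the fractional part left over by the previous one):
  59 = 0*66 + 59, so a_0 = 0.
  66 = 1*59 + 7, so a_1 = 1.
  59 = 8*7 + 3, so a_2 = 8.
  7 = 2*3 + 1, so a_3 = 2.
  3 = 3*1 + 0, so a_4 = 3.
The remainder reaches 0 after 5 divisions, so the expansion has 5 partial quotients, read off in order.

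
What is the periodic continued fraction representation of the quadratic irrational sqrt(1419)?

[37; (1, 2, 37, 2, 1, 74)]

Write x_i = (sqrt(1419) + m_i)/d_i with (m_0, d_0) = (0, 1). a_0 = floor(sqrt(1419)) = 37, since 37^2 = 1369 <= 1419 < 1444 = 38^2.
Iterate m_{i+1} = d_i*a_i - m_i, d_{i+1} = (1419 - m_{i+1}^2)/d_i, a_{i+1} = floor((a_0 + m_{i+1})/d_{i+1}):
  m_1 = 1*37 - 0 = 37, d_1 = (1419 - 37^2)/1 = 50/1 = 50, a_1 = floor((37 + 37)/50) = 1.
  m_2 = 50*1 - 37 = 13, d_2 = (1419 - 13^2)/50 = 1250/50 = 25, a_2 = floor((37 + 13)/25) = 2.
  m_3 = 25*2 - 13 = 37, d_3 = (1419 - 37^2)/25 = 50/25 = 2, a_3 = floor((37 + 37)/2) = 37.
  m_4 = 2*37 - 37 = 37, d_4 = (1419 - 37^2)/2 = 50/2 = 25, a_4 = floor((37 + 37)/25) = 2.
  m_5 = 25*2 - 37 = 13, d_5 = (1419 - 13^2)/25 = 1250/25 = 50, a_5 = floor((37 + 13)/50) = 1.
  m_6 = 50*1 - 13 = 37, d_6 = (1419 - 37^2)/50 = 50/50 = 1, a_6 = floor((37 + 37)/1) = 74.
  m_7 = 1*74 - 37 = 37, d_7 = (1419 - 37^2)/1 = 50/1 = 50: (m_7, d_7) = (m_1, d_1) = (37, 50), so from here the quotients repeat a_1, ..., a_6; the period length is 6.
Hence the expansion of sqrt(1419) is a_0 = 37 followed by the repeating block 1, 2, 37, 2, 1, 74 (period 6).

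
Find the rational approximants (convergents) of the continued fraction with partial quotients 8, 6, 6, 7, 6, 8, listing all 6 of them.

8/1, 49/6, 302/37, 2163/265, 13280/1627, 108403/13281

Using the convergent recurrence p_i = a_i*p_{i-1} + p_{i-2}, q_i = a_i*q_{i-1} + q_{i-2} with p_{-2}=0, p_{-1}=1, q_{-2}=1, q_{-1}=0:
  i=0: a_0=8, p_0 = 8*1 + 0 = 8, q_0 = 8*0 + 1 = 1.
  i=1: a_1=6, p_1 = 6*8 + 1 = 49, q_1 = 6*1 + 0 = 6.
  i=2: a_2=6, p_2 = 6*49 + 8 = 302, q_2 = 6*6 + 1 = 37.
  i=3: a_3=7, p_3 = 7*302 + 49 = 2163, q_3 = 7*37 + 6 = 265.
  i=4: a_4=6, p_4 = 6*2163 + 302 = 13280, q_4 = 6*265 + 37 = 1627.
  i=5: a_5=8, p_5 = 8*13280 + 2163 = 108403, q_5 = 8*1627 + 265 = 13281.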